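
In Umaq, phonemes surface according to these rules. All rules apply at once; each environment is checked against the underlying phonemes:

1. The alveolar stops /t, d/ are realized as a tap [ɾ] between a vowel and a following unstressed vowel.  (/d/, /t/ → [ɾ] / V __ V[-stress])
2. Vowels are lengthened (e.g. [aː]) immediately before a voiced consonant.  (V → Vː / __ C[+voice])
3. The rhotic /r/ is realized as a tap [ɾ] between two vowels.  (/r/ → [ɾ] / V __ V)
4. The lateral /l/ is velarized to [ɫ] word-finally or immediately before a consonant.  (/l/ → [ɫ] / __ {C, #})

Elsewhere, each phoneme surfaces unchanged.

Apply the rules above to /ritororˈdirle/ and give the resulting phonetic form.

[riɾoːɾoːrˈdiːrle]

/r/ (word-initial) fails the environment for rule 3, so it stays [r].
/i/ (between /r/ and /t/): rule 2 targets it, but not before a voiced consonant → unchanged [i].
/t/ (between /i/ and /o/) occurs between a vowel and a following unstressed vowel → [ɾ] by rule 1.
Rule 2 applies to /o/ (between /t/ and /r/: before a voiced consonant) → [oː].
/r/ (between /o/ and /o/) occurs between two vowels → [ɾ] by rule 3.
/o/ (between /r/ and /r/) occurs before a voiced consonant → [oː] by rule 2.
/r/ (between /o/ and /d/) fails the environment for rule 3, so it stays [r].
/d/ (between /r/ and /i/) is in the target of rule 1 but the environment (between a vowel and a following unstressed vowel) is not met → [d].
/i/ — between /d/ and /r/, before a voiced consonant — surfaces as [iː] (rule 2).
/r/ (between /i/ and /l/) fails the environment for rule 3, so it stays [r].
/l/ — between /r/ and /e/; rule 4 does not apply here → [l].
/e/ — word-final; rule 2 does not apply here → [e].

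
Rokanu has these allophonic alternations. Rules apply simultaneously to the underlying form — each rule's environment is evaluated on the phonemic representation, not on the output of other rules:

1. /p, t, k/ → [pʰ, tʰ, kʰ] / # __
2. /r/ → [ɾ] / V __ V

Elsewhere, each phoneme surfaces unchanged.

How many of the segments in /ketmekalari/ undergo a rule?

2

Segments that undergo a rule: /k/ → [kʰ] (rule 1); /r/ → [ɾ] (rule 2).
All other segments surface unchanged.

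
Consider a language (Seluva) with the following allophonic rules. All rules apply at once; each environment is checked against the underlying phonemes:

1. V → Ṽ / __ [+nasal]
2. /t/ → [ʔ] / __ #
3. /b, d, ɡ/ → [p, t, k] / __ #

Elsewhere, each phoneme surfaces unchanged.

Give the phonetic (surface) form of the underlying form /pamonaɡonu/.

/a/ — between /p/ and /m/, before a nasal consonant — surfaces as [ã] (rule 1).
Rule 1 applies to /o/ (between /m/ and /n/: before a nasal consonant) → [õ].
/a/ (between /n/ and /ɡ/) fails the environment for rule 1, so it stays [a].
/ɡ/ — between /a/ and /o/; rule 3 does not apply here → [ɡ].
/o/ (between /ɡ/ and /n/) occurs before a nasal consonant → [õ] by rule 1.
/u/ (word-final) is in the target of rule 1 but the environment (before a nasal consonant) is not met → [u].

[pãmõnaɡõnu]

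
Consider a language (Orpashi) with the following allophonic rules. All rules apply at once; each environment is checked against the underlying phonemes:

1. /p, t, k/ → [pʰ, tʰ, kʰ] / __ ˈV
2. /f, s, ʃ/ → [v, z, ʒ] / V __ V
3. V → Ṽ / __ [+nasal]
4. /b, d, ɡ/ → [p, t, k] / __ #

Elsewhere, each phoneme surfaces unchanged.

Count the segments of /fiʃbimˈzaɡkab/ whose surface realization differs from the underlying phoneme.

2

Segments that undergo a rule: /i/ → [ĩ] (rule 3); /b/ → [p] (rule 4).
All other segments surface unchanged.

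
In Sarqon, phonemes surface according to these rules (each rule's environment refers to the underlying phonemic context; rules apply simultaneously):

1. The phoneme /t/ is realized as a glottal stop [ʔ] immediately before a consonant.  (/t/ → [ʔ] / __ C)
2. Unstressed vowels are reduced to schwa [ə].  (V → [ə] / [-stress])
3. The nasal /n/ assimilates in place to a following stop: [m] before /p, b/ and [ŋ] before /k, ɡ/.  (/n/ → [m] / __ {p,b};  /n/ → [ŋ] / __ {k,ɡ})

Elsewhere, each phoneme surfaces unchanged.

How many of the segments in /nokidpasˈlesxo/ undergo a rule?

Segments that undergo a rule: /o/ → [ə] (rule 2); /i/ → [ə] (rule 2); /a/ → [ə] (rule 2); /o/ → [ə] (rule 2).
All other segments surface unchanged.

4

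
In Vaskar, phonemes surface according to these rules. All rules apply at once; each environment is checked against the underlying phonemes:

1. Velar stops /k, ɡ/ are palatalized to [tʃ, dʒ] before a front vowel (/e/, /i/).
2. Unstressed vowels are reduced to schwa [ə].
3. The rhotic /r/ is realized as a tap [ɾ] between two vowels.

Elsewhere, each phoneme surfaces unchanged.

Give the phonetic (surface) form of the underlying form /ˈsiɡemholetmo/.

/s/ — not in any rule's target class → [s].
/i/ (between /s/ and /ɡ/) is in the target of rule 2 but the environment (in an unstressed syllable) is not met → [i].
/ɡ/ — between /i/ and /e/, before a front vowel — surfaces as [dʒ] (rule 1).
/e/ (between /ɡ/ and /m/) occurs in an unstressed syllable → [ə] by rule 2.
/m/ (between /e/ and /h/): no rule targets it → [m].
/h/ (between /m/ and /o/) is unaffected → [h].
/o/ (between /h/ and /l/) occurs in an unstressed syllable → [ə] by rule 2.
/l/ (between /o/ and /e/): no rule targets it → [l].
Rule 2 applies to /e/ (between /l/ and /t/: in an unstressed syllable) → [ə].
/t/ (between /e/ and /m/) is unaffected → [t].
/m/ — not in any rule's target class → [m].
Rule 2 applies to /o/ (word-final: in an unstressed syllable) → [ə].

[ˈsidʒəmhələtmə]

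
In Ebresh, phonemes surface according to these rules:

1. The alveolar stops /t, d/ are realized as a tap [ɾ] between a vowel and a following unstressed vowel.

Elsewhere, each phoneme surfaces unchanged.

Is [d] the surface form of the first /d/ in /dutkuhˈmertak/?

Yes

/d/ (word-initial): rule 1 targets it, but not between a vowel and a following unstressed vowel → unchanged [d].
The actual realization is [d], which matches [d].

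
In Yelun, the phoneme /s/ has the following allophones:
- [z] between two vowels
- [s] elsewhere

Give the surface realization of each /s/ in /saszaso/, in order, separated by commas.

[s], [s], [z]

Occurrence 1 (position 1): no conditioning environment matches → elsewhere allophone [s].
Occurrence 2 (position 3): no conditioning environment matches → elsewhere allophone [s].
Occurrence 3 (position 6): between two vowels → [z].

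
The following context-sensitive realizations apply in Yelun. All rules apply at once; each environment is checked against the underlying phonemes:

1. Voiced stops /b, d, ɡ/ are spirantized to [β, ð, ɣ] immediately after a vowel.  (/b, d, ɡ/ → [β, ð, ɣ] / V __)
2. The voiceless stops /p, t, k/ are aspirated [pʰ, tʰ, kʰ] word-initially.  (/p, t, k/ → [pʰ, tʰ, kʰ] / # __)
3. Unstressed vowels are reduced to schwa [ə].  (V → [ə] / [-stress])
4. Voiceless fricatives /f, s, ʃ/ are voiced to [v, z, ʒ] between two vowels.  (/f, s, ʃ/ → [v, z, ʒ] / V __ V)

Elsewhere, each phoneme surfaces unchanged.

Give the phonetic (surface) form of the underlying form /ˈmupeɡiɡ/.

/m/ stays [m].
/u/ (between /m/ and /p/) is in the target of rule 3 but the environment (in an unstressed syllable) is not met → [u].
/p/ (between /u/ and /e/) is in the target of rule 2 but the environment (word-initially) is not met → [p].
Rule 3 applies to /e/ (between /p/ and /ɡ/: in an unstressed syllable) → [ə].
/ɡ/ (between /e/ and /i/) occurs immediately after a vowel → [ɣ] by rule 1.
/i/ — between /ɡ/ and /ɡ/, in an unstressed syllable — surfaces as [ə] (rule 3).
/ɡ/ meets the environment for rule 1 (immediately after a vowel) → [ɣ].

[ˈmupəɣəɣ]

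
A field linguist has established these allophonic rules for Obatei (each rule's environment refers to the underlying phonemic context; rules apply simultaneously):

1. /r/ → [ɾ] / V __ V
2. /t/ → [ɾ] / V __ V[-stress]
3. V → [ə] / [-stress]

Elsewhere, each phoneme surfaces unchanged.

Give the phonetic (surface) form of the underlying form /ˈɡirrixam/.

[ˈɡirrəxəm]

/ɡ/ (word-initial): no rule targets it → [ɡ].
/i/ — between /ɡ/ and /r/; rule 3 does not apply here → [i].
/r/ (between /i/ and /r/): rule 1 targets it, but not between two vowels → unchanged [r].
/r/ (between /r/ and /i/) fails the environment for rule 1, so it stays [r].
Rule 3 applies to /i/ (between /r/ and /x/: in an unstressed syllable) → [ə].
/x/ — not in any rule's target class → [x].
/a/ — between /x/ and /m/, in an unstressed syllable — surfaces as [ə] (rule 3).
/m/ stays [m].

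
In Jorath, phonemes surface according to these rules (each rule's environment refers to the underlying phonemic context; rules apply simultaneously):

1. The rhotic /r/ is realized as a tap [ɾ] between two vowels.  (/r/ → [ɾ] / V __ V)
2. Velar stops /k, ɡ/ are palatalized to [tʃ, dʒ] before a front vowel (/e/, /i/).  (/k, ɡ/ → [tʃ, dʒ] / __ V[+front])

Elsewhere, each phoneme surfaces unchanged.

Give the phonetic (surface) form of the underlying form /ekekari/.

[etʃekaɾi]

/e/ — not in any rule's target class → [e].
/k/ — between /e/ and /e/, before a front vowel — surfaces as [tʃ] (rule 2).
/e/ (between /k/ and /k/): no rule targets it → [e].
/k/ (between /e/ and /a/) is in the target of rule 2 but the environment (before a front vowel) is not met → [k].
/a/ stays [a].
/r/ meets the environment for rule 1 (between two vowels) → [ɾ].
/i/ — not in any rule's target class → [i].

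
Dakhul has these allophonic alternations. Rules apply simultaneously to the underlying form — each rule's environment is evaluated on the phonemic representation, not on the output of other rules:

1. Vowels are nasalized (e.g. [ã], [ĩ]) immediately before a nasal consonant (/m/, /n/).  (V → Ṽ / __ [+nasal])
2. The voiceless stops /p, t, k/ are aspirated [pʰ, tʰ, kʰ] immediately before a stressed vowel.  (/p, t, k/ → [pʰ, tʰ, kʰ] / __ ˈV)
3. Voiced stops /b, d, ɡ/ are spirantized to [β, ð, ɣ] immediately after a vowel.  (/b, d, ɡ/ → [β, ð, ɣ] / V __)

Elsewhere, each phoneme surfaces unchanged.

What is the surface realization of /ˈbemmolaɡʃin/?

[ˈbẽmmolaɣʃĩn]

/b/ (word-initial) is in the target of rule 3 but the environment (immediately after a vowel) is not met → [b].
/e/ (between /b/ and /m/) occurs before a nasal consonant → [ẽ] by rule 1.
/o/ (between /m/ and /l/) is in the target of rule 1 but the environment (before a nasal consonant) is not met → [o].
/a/ — between /l/ and /ɡ/; rule 1 does not apply here → [a].
/ɡ/ (between /a/ and /ʃ/) occurs immediately after a vowel → [ɣ] by rule 3.
Rule 1 applies to /i/ (between /ʃ/ and /n/: before a nasal consonant) → [ĩ].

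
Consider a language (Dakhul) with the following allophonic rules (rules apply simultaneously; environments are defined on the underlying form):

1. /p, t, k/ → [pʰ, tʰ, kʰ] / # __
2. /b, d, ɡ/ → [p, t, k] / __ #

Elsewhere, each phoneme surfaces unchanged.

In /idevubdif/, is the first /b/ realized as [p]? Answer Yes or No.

No

/b/ (between /u/ and /d/): rule 2 targets it, but not word-finally → unchanged [b].
The actual realization is [b], not [p].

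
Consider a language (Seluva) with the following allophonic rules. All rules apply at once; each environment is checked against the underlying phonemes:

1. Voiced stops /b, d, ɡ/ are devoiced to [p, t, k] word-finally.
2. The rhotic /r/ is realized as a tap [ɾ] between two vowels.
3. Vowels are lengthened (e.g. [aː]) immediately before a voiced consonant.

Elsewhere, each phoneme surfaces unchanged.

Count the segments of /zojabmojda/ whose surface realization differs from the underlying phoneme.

Segments that undergo a rule: /o/ → [oː] (rule 3); /a/ → [aː] (rule 3); /o/ → [oː] (rule 3).
All other segments surface unchanged.

3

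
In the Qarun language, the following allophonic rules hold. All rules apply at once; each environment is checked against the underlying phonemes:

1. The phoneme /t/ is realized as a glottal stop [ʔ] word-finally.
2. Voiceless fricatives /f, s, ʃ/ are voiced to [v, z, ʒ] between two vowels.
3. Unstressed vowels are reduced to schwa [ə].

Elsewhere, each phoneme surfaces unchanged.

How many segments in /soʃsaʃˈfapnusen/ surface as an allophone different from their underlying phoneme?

5

Segments that undergo a rule: /o/ → [ə] (rule 3); /a/ → [ə] (rule 3); /u/ → [ə] (rule 3); /s/ → [z] (rule 2); /e/ → [ə] (rule 3).
All other segments surface unchanged.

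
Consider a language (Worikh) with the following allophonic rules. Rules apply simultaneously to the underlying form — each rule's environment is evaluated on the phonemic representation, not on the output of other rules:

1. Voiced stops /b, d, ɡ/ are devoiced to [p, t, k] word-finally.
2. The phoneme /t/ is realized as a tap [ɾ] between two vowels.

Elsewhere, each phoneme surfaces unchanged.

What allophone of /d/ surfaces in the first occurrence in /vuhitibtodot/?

[d]

/d/ (between /o/ and /o/): rule 1 targets it, but not word-finally → unchanged [d].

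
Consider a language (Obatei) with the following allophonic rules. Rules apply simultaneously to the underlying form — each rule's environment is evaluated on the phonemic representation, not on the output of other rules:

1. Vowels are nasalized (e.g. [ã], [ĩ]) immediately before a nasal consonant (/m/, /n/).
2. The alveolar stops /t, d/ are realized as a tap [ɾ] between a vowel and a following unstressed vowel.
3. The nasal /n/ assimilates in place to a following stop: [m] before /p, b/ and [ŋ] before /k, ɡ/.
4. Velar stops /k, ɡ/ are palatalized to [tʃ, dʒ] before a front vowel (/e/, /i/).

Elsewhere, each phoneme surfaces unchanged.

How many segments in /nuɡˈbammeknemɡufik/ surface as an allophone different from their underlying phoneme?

2

Segments that undergo a rule: /a/ → [ã] (rule 1); /e/ → [ẽ] (rule 1).
All other segments surface unchanged.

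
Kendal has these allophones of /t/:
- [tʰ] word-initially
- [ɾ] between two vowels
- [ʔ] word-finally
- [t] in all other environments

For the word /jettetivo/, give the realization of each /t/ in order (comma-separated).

Occurrence 1 (position 3): no conditioning environment matches → elsewhere allophone [t].
Occurrence 2 (position 4): no conditioning environment matches → elsewhere allophone [t].
Occurrence 3 (position 6): between two vowels → [ɾ].

[t], [t], [ɾ]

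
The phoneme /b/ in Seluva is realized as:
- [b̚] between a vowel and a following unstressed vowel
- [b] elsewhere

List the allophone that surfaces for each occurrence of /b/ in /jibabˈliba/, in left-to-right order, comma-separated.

[b̚], [b], [b̚]

Occurrence 1 (position 3): between a vowel and a following unstressed vowel → [b̚].
Occurrence 2 (position 5): no conditioning environment matches → elsewhere allophone [b].
Occurrence 3 (position 8): between a vowel and a following unstressed vowel → [b̚].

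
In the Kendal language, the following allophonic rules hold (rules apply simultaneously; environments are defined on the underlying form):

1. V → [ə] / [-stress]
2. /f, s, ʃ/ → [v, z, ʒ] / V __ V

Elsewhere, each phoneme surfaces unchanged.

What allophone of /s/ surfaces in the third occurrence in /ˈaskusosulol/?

[z]

/s/ — between /o/ and /u/, between two vowels — surfaces as [z] (rule 2).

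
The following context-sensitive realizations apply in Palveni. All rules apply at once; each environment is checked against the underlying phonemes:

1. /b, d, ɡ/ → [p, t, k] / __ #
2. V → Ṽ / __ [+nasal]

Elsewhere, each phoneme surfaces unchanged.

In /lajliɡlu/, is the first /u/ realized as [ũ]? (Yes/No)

/u/ — word-final; rule 2 does not apply here → [u].
The actual realization is [u], not [ũ].

No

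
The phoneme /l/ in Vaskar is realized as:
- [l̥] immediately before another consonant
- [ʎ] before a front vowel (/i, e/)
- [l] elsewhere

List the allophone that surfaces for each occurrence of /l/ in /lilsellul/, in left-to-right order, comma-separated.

Occurrence 1 (position 1): before a front vowel (/i, e/) → [ʎ].
Occurrence 2 (position 3): immediately before another consonant → [l̥].
Occurrence 3 (position 6): immediately before another consonant → [l̥].
Occurrence 4 (position 7): no conditioning environment matches → elsewhere allophone [l].
Occurrence 5 (position 9): no conditioning environment matches → elsewhere allophone [l].

[ʎ], [l̥], [l̥], [l], [l]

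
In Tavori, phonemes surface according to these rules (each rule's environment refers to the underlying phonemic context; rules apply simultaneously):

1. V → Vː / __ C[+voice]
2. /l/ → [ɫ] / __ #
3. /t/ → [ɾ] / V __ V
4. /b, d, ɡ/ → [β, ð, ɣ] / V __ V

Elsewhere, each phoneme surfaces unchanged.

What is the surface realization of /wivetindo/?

/i/ — between /w/ and /v/, before a voiced consonant — surfaces as [iː] (rule 1).
/e/ (between /v/ and /t/) fails the environment for rule 1, so it stays [e].
/t/ (between /e/ and /i/) occurs between two vowels → [ɾ] by rule 3.
/i/ (between /t/ and /n/): before a voiced consonant, so rule 1 applies → [iː].
/d/ — between /n/ and /o/; rule 4 does not apply here → [d].
/o/ (word-final) is in the target of rule 1 but the environment (before a voiced consonant) is not met → [o].

[wiːveɾiːndo]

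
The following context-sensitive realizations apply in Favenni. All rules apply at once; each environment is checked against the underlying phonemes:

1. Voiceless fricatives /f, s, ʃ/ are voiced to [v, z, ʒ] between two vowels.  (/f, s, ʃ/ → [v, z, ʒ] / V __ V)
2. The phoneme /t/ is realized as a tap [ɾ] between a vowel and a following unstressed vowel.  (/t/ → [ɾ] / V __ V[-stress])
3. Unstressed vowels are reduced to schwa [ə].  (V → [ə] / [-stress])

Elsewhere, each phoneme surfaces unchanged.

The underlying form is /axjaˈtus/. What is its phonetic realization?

/a/ (word-initial) occurs in an unstressed syllable → [ə] by rule 3.
/x/ — not in any rule's target class → [x].
/j/ (between /x/ and /a/) is unaffected → [j].
/a/ (between /j/ and /t/): in an unstressed syllable, so rule 3 applies → [ə].
/t/ (between /a/ and /u/): rule 2 targets it, but not between a vowel and a following unstressed vowel → unchanged [t].
/u/ (between /t/ and /s/) fails the environment for rule 3, so it stays [u].
/s/ (word-final) fails the environment for rule 1, so it stays [s].

[əxjəˈtus]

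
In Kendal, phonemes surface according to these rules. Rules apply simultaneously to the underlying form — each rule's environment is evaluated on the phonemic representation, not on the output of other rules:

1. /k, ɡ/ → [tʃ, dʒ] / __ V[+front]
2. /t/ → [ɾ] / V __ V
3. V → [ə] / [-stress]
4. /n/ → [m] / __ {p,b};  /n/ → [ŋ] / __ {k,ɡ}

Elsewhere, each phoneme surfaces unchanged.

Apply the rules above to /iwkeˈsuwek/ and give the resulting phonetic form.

/i/ (word-initial): in an unstressed syllable, so rule 3 applies → [ə].
/w/ stays [w].
/k/ meets the environment for rule 1 (before a front vowel) → [tʃ].
/e/ meets the environment for rule 3 (in an unstressed syllable) → [ə].
/s/ — not in any rule's target class → [s].
/u/ — between /s/ and /w/; rule 3 does not apply here → [u].
/w/ (between /u/ and /e/): no rule targets it → [w].
/e/ meets the environment for rule 3 (in an unstressed syllable) → [ə].
/k/ — word-final; rule 1 does not apply here → [k].

[əwtʃəˈsuwək]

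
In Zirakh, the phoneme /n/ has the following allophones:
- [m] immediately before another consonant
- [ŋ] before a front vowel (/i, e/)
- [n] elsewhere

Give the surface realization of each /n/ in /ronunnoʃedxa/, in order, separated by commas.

Occurrence 1 (position 3): no conditioning environment matches → elsewhere allophone [n].
Occurrence 2 (position 5): immediately before another consonant → [m].
Occurrence 3 (position 6): no conditioning environment matches → elsewhere allophone [n].

[n], [m], [n]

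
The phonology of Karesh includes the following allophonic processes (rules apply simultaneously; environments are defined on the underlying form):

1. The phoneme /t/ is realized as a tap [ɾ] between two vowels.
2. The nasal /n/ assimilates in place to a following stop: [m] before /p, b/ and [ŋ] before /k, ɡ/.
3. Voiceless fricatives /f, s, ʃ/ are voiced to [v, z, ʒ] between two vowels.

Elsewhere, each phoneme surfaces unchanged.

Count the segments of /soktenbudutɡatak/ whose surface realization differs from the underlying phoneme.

2

Segments that undergo a rule: /n/ → [m] (rule 2); /t/ → [ɾ] (rule 1).
All other segments surface unchanged.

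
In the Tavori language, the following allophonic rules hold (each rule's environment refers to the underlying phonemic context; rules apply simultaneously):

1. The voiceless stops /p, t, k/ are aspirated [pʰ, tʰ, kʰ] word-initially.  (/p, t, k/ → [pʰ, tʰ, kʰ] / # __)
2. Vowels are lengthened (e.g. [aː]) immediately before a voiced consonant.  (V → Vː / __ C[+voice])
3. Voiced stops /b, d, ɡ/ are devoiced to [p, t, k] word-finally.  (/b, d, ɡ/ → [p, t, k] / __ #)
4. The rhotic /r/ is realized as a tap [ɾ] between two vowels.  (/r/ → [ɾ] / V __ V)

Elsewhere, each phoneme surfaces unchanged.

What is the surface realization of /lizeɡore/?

[liːzeːɡoːɾe]

/l/ — not in any rule's target class → [l].
/i/ (between /l/ and /z/): before a voiced consonant, so rule 2 applies → [iː].
/z/ (between /i/ and /e/) is unaffected → [z].
/e/ — between /z/ and /ɡ/, before a voiced consonant — surfaces as [eː] (rule 2).
/ɡ/ (between /e/ and /o/) is in the target of rule 3 but the environment (word-finally) is not met → [ɡ].
/o/ (between /ɡ/ and /r/) occurs before a voiced consonant → [oː] by rule 2.
/r/ (between /o/ and /e/) occurs between two vowels → [ɾ] by rule 4.
/e/ — word-final; rule 2 does not apply here → [e].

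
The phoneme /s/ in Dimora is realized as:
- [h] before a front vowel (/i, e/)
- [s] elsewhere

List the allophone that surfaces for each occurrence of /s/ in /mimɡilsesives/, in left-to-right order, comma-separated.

Occurrence 1 (position 7): before a front vowel (/i, e/) → [h].
Occurrence 2 (position 9): before a front vowel (/i, e/) → [h].
Occurrence 3 (position 13): no conditioning environment matches → elsewhere allophone [s].

[h], [h], [s]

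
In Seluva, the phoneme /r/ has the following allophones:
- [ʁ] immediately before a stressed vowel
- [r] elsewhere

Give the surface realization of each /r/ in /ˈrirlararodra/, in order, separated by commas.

Occurrence 1 (position 1): immediately before a stressed vowel → [ʁ].
Occurrence 2 (position 3): no conditioning environment matches → elsewhere allophone [r].
Occurrence 3 (position 6): no conditioning environment matches → elsewhere allophone [r].
Occurrence 4 (position 8): no conditioning environment matches → elsewhere allophone [r].
Occurrence 5 (position 11): no conditioning environment matches → elsewhere allophone [r].

[ʁ], [r], [r], [r], [r]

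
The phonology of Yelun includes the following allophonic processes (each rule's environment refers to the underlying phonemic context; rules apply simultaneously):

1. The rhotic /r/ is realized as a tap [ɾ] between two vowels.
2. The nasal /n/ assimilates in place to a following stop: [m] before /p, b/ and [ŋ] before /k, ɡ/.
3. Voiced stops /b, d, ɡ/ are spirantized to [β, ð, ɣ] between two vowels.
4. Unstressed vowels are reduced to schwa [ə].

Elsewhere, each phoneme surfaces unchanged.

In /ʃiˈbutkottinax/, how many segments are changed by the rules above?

Segments that undergo a rule: /i/ → [ə] (rule 4); /b/ → [β] (rule 3); /o/ → [ə] (rule 4); /i/ → [ə] (rule 4); /a/ → [ə] (rule 4).
All other segments surface unchanged.

5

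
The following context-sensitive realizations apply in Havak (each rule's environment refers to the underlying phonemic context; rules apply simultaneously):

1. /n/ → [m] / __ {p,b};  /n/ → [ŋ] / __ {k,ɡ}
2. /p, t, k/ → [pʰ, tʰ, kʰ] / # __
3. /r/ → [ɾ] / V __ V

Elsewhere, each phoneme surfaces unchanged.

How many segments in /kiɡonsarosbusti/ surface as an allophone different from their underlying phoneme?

Segments that undergo a rule: /k/ → [kʰ] (rule 2); /r/ → [ɾ] (rule 3).
All other segments surface unchanged.

2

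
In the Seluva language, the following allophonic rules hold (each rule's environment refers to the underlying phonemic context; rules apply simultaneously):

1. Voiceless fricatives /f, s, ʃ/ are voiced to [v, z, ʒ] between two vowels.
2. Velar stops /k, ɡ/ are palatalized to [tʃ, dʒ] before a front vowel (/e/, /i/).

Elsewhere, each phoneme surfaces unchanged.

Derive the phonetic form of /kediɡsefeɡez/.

[tʃediɡsevedʒez]

/k/ (word-initial) occurs before a front vowel → [tʃ] by rule 2.
/e/ (between /k/ and /d/) is unaffected → [e].
/d/ (between /e/ and /i/): no rule targets it → [d].
/i/ stays [i].
/ɡ/ (between /i/ and /s/) is in the target of rule 2 but the environment (before a front vowel) is not met → [ɡ].
/s/ — between /ɡ/ and /e/; rule 1 does not apply here → [s].
/e/ (between /s/ and /f/): no rule targets it → [e].
Rule 1 applies to /f/ (between /e/ and /e/: between two vowels) → [v].
/e/ (between /f/ and /ɡ/) is unaffected → [e].
/ɡ/ meets the environment for rule 2 (before a front vowel) → [dʒ].
/e/ stays [e].
/z/ stays [z].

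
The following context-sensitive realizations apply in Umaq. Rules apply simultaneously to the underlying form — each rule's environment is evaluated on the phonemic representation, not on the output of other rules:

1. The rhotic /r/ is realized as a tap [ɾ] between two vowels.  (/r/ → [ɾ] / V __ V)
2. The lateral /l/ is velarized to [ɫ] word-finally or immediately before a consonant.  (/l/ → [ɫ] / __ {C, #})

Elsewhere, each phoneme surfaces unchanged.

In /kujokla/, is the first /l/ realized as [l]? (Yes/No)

/l/ (between /k/ and /a/) is in the target of rule 2 but the environment (word-finally or immediately before a consonant) is not met → [l].
The actual realization is [l], which matches [l].

Yes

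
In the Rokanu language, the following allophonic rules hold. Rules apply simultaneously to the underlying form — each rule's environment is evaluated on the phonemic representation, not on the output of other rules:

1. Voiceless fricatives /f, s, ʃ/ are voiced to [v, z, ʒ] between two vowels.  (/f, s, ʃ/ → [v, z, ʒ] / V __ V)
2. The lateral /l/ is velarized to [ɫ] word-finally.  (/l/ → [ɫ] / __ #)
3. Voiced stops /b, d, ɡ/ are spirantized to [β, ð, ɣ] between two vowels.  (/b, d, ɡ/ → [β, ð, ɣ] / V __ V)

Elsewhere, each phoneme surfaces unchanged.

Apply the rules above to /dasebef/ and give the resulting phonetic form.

[dazeβef]

/d/ — word-initial; rule 3 does not apply here → [d].
/a/ (between /d/ and /s/) is unaffected → [a].
/s/ meets the environment for rule 1 (between two vowels) → [z].
/e/ stays [e].
/b/ (between /e/ and /e/) occurs between two vowels → [β] by rule 3.
/e/ — not in any rule's target class → [e].
/f/ (word-final) fails the environment for rule 1, so it stays [f].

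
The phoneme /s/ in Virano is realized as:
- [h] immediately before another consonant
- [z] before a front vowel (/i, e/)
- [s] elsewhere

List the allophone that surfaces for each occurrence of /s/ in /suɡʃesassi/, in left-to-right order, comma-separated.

[s], [s], [h], [z]

Occurrence 1 (position 1): no conditioning environment matches → elsewhere allophone [s].
Occurrence 2 (position 6): no conditioning environment matches → elsewhere allophone [s].
Occurrence 3 (position 8): immediately before another consonant → [h].
Occurrence 4 (position 9): before a front vowel (/i, e/) → [z].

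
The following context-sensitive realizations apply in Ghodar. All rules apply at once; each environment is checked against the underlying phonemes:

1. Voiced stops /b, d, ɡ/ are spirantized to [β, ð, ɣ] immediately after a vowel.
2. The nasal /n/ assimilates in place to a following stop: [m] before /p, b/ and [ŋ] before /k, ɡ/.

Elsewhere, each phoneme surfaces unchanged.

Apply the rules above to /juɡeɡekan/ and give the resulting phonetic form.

[juɣeɣekan]

Rule 1 applies to /ɡ/ (between /u/ and /e/: immediately after a vowel) → [ɣ].
/ɡ/ — between /e/ and /e/, immediately after a vowel — surfaces as [ɣ] (rule 1).
/n/ (word-final): rule 2 targets it, but not before a labial or velar stop → unchanged [n].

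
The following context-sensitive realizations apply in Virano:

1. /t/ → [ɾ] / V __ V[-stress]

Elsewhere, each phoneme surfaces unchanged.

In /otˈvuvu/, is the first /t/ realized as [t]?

/t/ (between /o/ and /v/): rule 1 targets it, but not between a vowel and a following unstressed vowel → unchanged [t].
The actual realization is [t], which matches [t].

Yes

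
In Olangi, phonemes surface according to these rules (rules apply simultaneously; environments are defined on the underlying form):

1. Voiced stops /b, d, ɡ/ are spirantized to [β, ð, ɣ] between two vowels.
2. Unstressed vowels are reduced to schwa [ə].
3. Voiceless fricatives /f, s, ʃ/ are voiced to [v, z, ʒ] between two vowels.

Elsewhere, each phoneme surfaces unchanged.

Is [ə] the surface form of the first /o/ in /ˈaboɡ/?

Yes

/o/ (between /b/ and /ɡ/): in an unstressed syllable, so rule 2 applies → [ə].
The actual realization is [ə], which matches [ə].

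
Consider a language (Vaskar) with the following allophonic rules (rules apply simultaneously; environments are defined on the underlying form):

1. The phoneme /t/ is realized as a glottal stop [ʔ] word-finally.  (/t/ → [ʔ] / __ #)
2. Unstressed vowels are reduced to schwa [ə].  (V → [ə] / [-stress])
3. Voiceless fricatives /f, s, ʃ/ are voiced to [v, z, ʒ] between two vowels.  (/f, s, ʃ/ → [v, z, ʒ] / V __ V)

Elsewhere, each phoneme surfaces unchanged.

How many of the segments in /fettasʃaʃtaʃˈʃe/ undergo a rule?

4

Segments that undergo a rule: /e/ → [ə] (rule 2); /a/ → [ə] (rule 2); /a/ → [ə] (rule 2); /a/ → [ə] (rule 2).
All other segments surface unchanged.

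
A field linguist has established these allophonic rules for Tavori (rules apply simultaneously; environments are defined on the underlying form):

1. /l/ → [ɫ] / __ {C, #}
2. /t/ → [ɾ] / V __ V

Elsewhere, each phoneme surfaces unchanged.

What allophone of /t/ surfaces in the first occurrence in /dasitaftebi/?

/t/ — between /i/ and /a/, between two vowels — surfaces as [ɾ] (rule 2).

[ɾ]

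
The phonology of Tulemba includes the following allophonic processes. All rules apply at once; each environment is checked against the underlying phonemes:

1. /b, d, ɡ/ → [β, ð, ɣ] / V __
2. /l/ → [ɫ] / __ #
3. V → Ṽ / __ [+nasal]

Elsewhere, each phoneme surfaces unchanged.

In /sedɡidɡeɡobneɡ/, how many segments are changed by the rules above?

5

Segments that undergo a rule: /d/ → [ð] (rule 1); /d/ → [ð] (rule 1); /ɡ/ → [ɣ] (rule 1); /b/ → [β] (rule 1); /ɡ/ → [ɣ] (rule 1).
All other segments surface unchanged.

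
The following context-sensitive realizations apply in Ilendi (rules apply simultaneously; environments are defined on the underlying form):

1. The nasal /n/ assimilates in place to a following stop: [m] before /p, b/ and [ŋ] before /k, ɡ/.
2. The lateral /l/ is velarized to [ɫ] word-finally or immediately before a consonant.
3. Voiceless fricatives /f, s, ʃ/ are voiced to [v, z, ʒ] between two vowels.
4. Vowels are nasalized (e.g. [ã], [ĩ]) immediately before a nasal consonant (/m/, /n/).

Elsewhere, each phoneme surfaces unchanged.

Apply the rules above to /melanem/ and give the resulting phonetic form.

/m/ — not in any rule's target class → [m].
/e/ (between /m/ and /l/) fails the environment for rule 4, so it stays [e].
/l/ — between /e/ and /a/; rule 2 does not apply here → [l].
Rule 4 applies to /a/ (between /l/ and /n/: before a nasal consonant) → [ã].
/n/ (between /a/ and /e/) is in the target of rule 1 but the environment (before a labial or velar stop) is not met → [n].
/e/ — between /n/ and /m/, before a nasal consonant — surfaces as [ẽ] (rule 4).
/m/ (word-final): no rule targets it → [m].

[melãnẽm]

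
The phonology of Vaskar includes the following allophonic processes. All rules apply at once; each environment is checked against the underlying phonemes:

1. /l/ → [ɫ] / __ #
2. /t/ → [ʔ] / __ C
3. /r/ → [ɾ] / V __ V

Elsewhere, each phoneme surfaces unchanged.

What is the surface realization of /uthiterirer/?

/u/ (word-initial) is unaffected → [u].
/t/ meets the environment for rule 2 (immediately before a consonant) → [ʔ].
/h/ (between /t/ and /i/): no rule targets it → [h].
/i/ (between /h/ and /t/) is unaffected → [i].
/t/ (between /i/ and /e/) fails the environment for rule 2, so it stays [t].
/e/ — not in any rule's target class → [e].
/r/ (between /e/ and /i/) occurs between two vowels → [ɾ] by rule 3.
/i/ (between /r/ and /r/): no rule targets it → [i].
/r/ — between /i/ and /e/, between two vowels — surfaces as [ɾ] (rule 3).
/e/ (between /r/ and /r/): no rule targets it → [e].
/r/ — word-final; rule 3 does not apply here → [r].

[uʔhiteɾiɾer]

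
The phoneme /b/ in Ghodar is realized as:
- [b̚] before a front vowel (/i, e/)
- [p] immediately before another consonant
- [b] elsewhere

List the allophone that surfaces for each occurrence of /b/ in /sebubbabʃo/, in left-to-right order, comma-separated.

[b], [p], [b], [p]

Occurrence 1 (position 3): no conditioning environment matches → elsewhere allophone [b].
Occurrence 2 (position 5): immediately before another consonant → [p].
Occurrence 3 (position 6): no conditioning environment matches → elsewhere allophone [b].
Occurrence 4 (position 8): immediately before another consonant → [p].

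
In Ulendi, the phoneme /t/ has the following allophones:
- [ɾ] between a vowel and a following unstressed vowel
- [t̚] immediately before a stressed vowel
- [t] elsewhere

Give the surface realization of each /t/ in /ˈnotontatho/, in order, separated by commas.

Occurrence 1 (position 3): between a vowel and a following unstressed vowel → [ɾ].
Occurrence 2 (position 6): no conditioning environment matches → elsewhere allophone [t].
Occurrence 3 (position 8): no conditioning environment matches → elsewhere allophone [t].

[ɾ], [t], [t]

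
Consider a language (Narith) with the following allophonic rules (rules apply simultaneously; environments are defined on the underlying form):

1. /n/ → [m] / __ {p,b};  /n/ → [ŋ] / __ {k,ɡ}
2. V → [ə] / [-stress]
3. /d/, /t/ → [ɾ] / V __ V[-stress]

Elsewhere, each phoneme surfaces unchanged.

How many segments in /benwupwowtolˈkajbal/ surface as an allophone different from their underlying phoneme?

Segments that undergo a rule: /e/ → [ə] (rule 2); /u/ → [ə] (rule 2); /o/ → [ə] (rule 2); /o/ → [ə] (rule 2); /a/ → [ə] (rule 2).
All other segments surface unchanged.

5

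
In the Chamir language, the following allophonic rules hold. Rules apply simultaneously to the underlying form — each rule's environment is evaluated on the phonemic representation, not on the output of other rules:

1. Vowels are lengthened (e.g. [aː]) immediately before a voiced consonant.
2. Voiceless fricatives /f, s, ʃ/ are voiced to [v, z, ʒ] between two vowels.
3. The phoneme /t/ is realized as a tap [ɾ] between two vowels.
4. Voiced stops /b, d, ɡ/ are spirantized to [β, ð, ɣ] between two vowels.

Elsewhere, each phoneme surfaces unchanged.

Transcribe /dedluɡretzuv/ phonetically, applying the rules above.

[deːdluːɡretzuːv]

/d/ (word-initial) is in the target of rule 4 but the environment (between two vowels) is not met → [d].
/e/ — between /d/ and /d/, before a voiced consonant — surfaces as [eː] (rule 1).
/d/ (between /e/ and /l/): rule 4 targets it, but not between two vowels → unchanged [d].
/u/ (between /l/ and /ɡ/): before a voiced consonant, so rule 1 applies → [uː].
/ɡ/ — between /u/ and /r/; rule 4 does not apply here → [ɡ].
/e/ (between /r/ and /t/) is in the target of rule 1 but the environment (before a voiced consonant) is not met → [e].
/t/ — between /e/ and /z/; rule 3 does not apply here → [t].
Rule 1 applies to /u/ (between /z/ and /v/: before a voiced consonant) → [uː].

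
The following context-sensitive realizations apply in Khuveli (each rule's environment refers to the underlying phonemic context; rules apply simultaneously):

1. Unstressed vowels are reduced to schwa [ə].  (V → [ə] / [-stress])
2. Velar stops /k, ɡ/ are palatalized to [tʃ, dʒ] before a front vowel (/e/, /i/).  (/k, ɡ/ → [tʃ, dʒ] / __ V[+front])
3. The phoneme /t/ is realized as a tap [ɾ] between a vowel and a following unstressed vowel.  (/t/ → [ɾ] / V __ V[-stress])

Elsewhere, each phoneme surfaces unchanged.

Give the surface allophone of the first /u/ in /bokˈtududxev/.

/u/ (between /t/ and /d/) is in the target of rule 1 but the environment (in an unstressed syllable) is not met → [u].

[u]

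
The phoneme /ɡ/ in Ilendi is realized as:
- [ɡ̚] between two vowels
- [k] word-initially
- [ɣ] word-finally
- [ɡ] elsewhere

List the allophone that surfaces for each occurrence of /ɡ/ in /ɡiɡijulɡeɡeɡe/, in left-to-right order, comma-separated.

[k], [ɡ̚], [ɡ], [ɡ̚], [ɡ̚]

Occurrence 1 (position 1): word-initially → [k].
Occurrence 2 (position 3): between two vowels → [ɡ̚].
Occurrence 3 (position 8): no conditioning environment matches → elsewhere allophone [ɡ].
Occurrence 4 (position 10): between two vowels → [ɡ̚].
Occurrence 5 (position 12): between two vowels → [ɡ̚].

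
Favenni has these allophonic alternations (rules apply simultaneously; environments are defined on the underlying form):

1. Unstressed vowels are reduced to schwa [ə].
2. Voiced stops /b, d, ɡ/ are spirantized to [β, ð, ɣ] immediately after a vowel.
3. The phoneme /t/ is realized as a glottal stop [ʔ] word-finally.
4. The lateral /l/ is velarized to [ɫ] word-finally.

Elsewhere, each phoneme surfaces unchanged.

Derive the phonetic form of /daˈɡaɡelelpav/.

[dəˈɣaɣələlpəv]

/d/ (word-initial) fails the environment for rule 2, so it stays [d].
/a/ — between /d/ and /ɡ/, in an unstressed syllable — surfaces as [ə] (rule 1).
/ɡ/ (between /a/ and /a/): immediately after a vowel, so rule 2 applies → [ɣ].
/a/ (between /ɡ/ and /ɡ/): rule 1 targets it, but not in an unstressed syllable → unchanged [a].
/ɡ/ — between /a/ and /e/, immediately after a vowel — surfaces as [ɣ] (rule 2).
/e/ (between /ɡ/ and /l/) occurs in an unstressed syllable → [ə] by rule 1.
/l/ (between /e/ and /e/): rule 4 targets it, but not word-finally → unchanged [l].
/e/ — between /l/ and /l/, in an unstressed syllable — surfaces as [ə] (rule 1).
/l/ (between /e/ and /p/): rule 4 targets it, but not word-finally → unchanged [l].
/a/ (between /p/ and /v/): in an unstressed syllable, so rule 1 applies → [ə].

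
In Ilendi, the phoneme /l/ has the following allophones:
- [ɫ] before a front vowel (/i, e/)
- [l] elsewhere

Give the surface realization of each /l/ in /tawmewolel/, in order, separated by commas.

[ɫ], [l]

Occurrence 1 (position 8): before a front vowel (/i, e/) → [ɫ].
Occurrence 2 (position 10): no conditioning environment matches → elsewhere allophone [l].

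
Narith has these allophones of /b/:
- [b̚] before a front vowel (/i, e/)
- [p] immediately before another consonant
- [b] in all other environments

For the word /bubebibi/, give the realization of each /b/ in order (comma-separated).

[b], [b̚], [b̚], [b̚]

Occurrence 1 (position 1): no conditioning environment matches → elsewhere allophone [b].
Occurrence 2 (position 3): before a front vowel (/i, e/) → [b̚].
Occurrence 3 (position 5): before a front vowel (/i, e/) → [b̚].
Occurrence 4 (position 7): before a front vowel (/i, e/) → [b̚].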